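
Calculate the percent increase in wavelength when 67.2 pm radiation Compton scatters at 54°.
1.4883%

Calculate the Compton shift:
Δλ = λ_C(1 - cos(54°))
Δλ = 2.4263 × (1 - cos(54°))
Δλ = 2.4263 × 0.4122
Δλ = 1.0002 pm

Percentage change:
(Δλ/λ₀) × 100 = (1.0002/67.2) × 100
= 1.4883%

(Intermediate values are shown rounded; full precision is carried through to the final answer.)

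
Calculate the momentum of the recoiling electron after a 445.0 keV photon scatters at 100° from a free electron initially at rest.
2.8303e-22 kg·m/s

The electron is initially at rest, so by conservation of momentum:
p⃗_e = p⃗₀ − p⃗'  (incident photon momentum minus scattered photon momentum)

Photon momentum magnitudes (p = h/λ = E/c):
λ₀ = hc/E₀ = 2.7862 pm → p₀ = h/λ₀ = 2.3782e-22 kg·m/s
Δλ = λ_C(1 − cos 100°) = 2.8476 pm
λ' = 5.6338 pm → p' = h/λ' = 1.1761e-22 kg·m/s

The scattered photon makes angle θ = 100° with the incident direction, so by the law of cosines:
|p⃗_e|² = p₀² + p'² − 2p₀p'cos θ
|p⃗_e|² = (2.3782e-22)² + (1.1761e-22)² − 2·2.3782e-22·1.1761e-22·cos(100°)
|p⃗_e| = 2.8303e-22 kg·m/s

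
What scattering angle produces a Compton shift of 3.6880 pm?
121.33°

From the Compton formula Δλ = λ_C(1 - cos θ), we can solve for θ:

cos θ = 1 - Δλ/λ_C

Given:
- Δλ = 3.6880 pm
- λ_C = h/(m_e·c) ≈ 2.42631024 pm

cos θ = 1 - 3.6880/2.42631024
cos θ = 1 - 1.520003
cos θ = -0.520003

θ = arccos(-0.520003)
θ = 121.33°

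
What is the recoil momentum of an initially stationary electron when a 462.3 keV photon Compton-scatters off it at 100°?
2.9272e-22 kg·m/s

The electron is initially at rest, so by conservation of momentum:
p⃗_e = p⃗₀ − p⃗'  (incident photon momentum minus scattered photon momentum)

Photon momentum magnitudes (p = h/λ = E/c):
λ₀ = hc/E₀ = 2.6819 pm → p₀ = h/λ₀ = 2.4707e-22 kg·m/s
Δλ = λ_C(1 − cos 100°) = 2.8476 pm
λ' = 5.5295 pm → p' = h/λ' = 1.1983e-22 kg·m/s

The scattered photon makes angle θ = 100° with the incident direction, so by the law of cosines:
|p⃗_e|² = p₀² + p'² − 2p₀p'cos θ
|p⃗_e|² = (2.4707e-22)² + (1.1983e-22)² − 2·2.4707e-22·1.1983e-22·cos(100°)
|p⃗_e| = 2.9272e-22 kg·m/s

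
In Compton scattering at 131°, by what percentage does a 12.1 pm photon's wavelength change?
33.2075%

Calculate the Compton shift:
Δλ = λ_C(1 - cos(131°))
Δλ = 2.4263 × (1 - cos(131°))
Δλ = 2.4263 × 1.6561
Δλ = 4.0181 pm

Percentage change:
(Δλ/λ₀) × 100 = (4.0181/12.1) × 100
= 33.2075%

(Intermediate values are shown rounded; full precision is carried through to the final answer.)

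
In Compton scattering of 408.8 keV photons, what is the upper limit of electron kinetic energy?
251.5694 keV

Maximum energy transfer occurs at θ = 180° (backscattering).

Initial photon: E₀ = 408.8 keV → λ₀ = 3.0329 pm

Maximum Compton shift (at 180°):
Δλ_max = 2λ_C = 2 × 2.4263 = 4.8526 pm

Final wavelength:
λ' = 3.0329 + 4.8526 = 7.8855 pm

Minimum photon energy (maximum energy to electron):
E'_min = hc/λ' = 157.2306 keV

Maximum electron kinetic energy:
K_max = E₀ - E'_min = 408.8000 - 157.2306 = 251.5694 keV

(Intermediate values are shown rounded; full precision is carried through to the final answer.)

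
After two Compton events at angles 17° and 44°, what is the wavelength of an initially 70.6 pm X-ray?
71.3870 pm

Apply Compton shift twice:

First scattering at θ₁ = 17°:
Δλ₁ = λ_C(1 - cos(17°))
Δλ₁ = 2.4263 × 0.0437
Δλ₁ = 0.1060 pm

After first scattering:
λ₁ = 70.6 + 0.1060 = 70.7060 pm

Second scattering at θ₂ = 44°:
Δλ₂ = λ_C(1 - cos(44°))
Δλ₂ = 2.4263 × 0.2807
Δλ₂ = 0.6810 pm

Final wavelength:
λ₂ = 70.7060 + 0.6810 = 71.3870 pm

Total shift: Δλ_total = 0.1060 + 0.6810 = 0.7870 pm

(Intermediate values are shown rounded; full precision is carried through to the final answer.)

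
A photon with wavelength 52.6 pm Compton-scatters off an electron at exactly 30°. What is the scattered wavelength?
52.9251 pm

Using the Compton formula: λ' = λ + λ_C(1 − cos θ)

For θ = 30°, cos θ = √3/2 (exact) ≈ 0.8660, so:
1 − cos 30° = 1 − (√3/2) ≈ 0.1340

Δλ = λ_C × 0.1340 = 2.4263 × 0.1340 = 0.3251 pm

λ' = 52.6 + 0.3251 = 52.9251 pm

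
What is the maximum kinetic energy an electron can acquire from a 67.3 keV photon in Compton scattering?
14.0313 keV

Maximum energy transfer occurs at θ = 180° (backscattering).

Initial photon: E₀ = 67.3 keV → λ₀ = 18.4226 pm

Maximum Compton shift (at 180°):
Δλ_max = 2λ_C = 2 × 2.4263 = 4.8526 pm

Final wavelength:
λ' = 18.4226 + 4.8526 = 23.2752 pm

Minimum photon energy (maximum energy to electron):
E'_min = hc/λ' = 53.2687 keV

Maximum electron kinetic energy:
K_max = E₀ - E'_min = 67.3000 - 53.2687 = 14.0313 keV

(Intermediate values are shown rounded; full precision is carried through to the final answer.)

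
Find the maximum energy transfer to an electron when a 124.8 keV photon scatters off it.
40.9547 keV

Maximum energy transfer occurs at θ = 180° (backscattering).

Initial photon: E₀ = 124.8 keV → λ₀ = 9.9346 pm

Maximum Compton shift (at 180°):
Δλ_max = 2λ_C = 2 × 2.4263 = 4.8526 pm

Final wavelength:
λ' = 9.9346 + 4.8526 = 14.7873 pm

Minimum photon energy (maximum energy to electron):
E'_min = hc/λ' = 83.8453 keV

Maximum electron kinetic energy:
K_max = E₀ - E'_min = 124.8000 - 83.8453 = 40.9547 keV

(Intermediate values are shown rounded; full precision is carried through to the final answer.)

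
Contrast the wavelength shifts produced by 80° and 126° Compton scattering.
126° produces the larger shift by a factor of 1.921

Calculate both shifts using Δλ = λ_C(1 - cos θ):

For θ₁ = 80°:
Δλ₁ = 2.4263 × (1 - cos(80°))
Δλ₁ = 2.4263 × 0.8264
Δλ₁ = 2.0050 pm

For θ₂ = 126°:
Δλ₂ = 2.4263 × (1 - cos(126°))
Δλ₂ = 2.4263 × 1.5878
Δλ₂ = 3.8525 pm

The 126° angle produces the larger shift.
Ratio: 3.8525/2.0050 = 1.921

(Intermediate values are shown rounded; full precision is carried through to the final answer.)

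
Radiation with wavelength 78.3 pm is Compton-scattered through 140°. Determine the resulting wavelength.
82.5850 pm

Using the Compton scattering formula:
λ' = λ + Δλ = λ + λ_C(1 - cos θ)

Given:
- Initial wavelength λ = 78.3 pm
- Scattering angle θ = 140°
- Compton wavelength λ_C ≈ 2.4263 pm

Calculate the shift:
Δλ = 2.4263 × (1 - cos(140°))
Δλ = 2.4263 × 1.7660
Δλ = 4.2850 pm

Final wavelength:
λ' = 78.3 + 4.2850 = 82.5850 pm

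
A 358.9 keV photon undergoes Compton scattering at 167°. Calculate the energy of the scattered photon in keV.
150.3751 keV

First convert energy to wavelength:
λ = hc/E, with hc ≈ 1239.842 keV·pm (i.e. 1239.842 eV·nm)

For E = 358.9 keV = 358900 eV:
λ = 1239.842 keV·pm / 358.9 keV
λ = 3.4546 pm

Calculate the Compton shift:
Δλ = λ_C(1 - cos(167°)) = 2.4263 × 1.9744
Δλ = 4.7904 pm

Final wavelength:
λ' = 3.4546 + 4.7904 = 8.2450 pm

Final energy:
E' = hc/λ' = 1239.842 / 8.2450 = 150.3751 keV

(Intermediate values are shown rounded; full precision is carried through to the final answer.)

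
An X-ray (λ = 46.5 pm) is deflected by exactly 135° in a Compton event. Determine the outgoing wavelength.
50.6420 pm

Using the Compton formula: λ' = λ + λ_C(1 − cos θ)

For θ = 135°, cos θ = -√2/2 (exact) ≈ -0.7071, so:
1 − cos 135° = 1 − (-√2/2) ≈ 1.7071

Δλ = λ_C × 1.7071 = 2.4263 × 1.7071 = 4.1420 pm

λ' = 46.5 + 4.1420 = 50.6420 pm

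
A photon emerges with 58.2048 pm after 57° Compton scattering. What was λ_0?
57.1000 pm

From λ' = λ + Δλ, we have λ = λ' - Δλ

First calculate the Compton shift:
Δλ = λ_C(1 - cos θ)
Δλ = 2.4263 × (1 - cos(57°))
Δλ = 2.4263 × 0.4554
Δλ = 1.1048 pm

Initial wavelength:
λ = λ' - Δλ
λ = 58.2048 - 1.1048
λ = 57.1000 pm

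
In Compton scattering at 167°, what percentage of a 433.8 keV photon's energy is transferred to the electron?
0.6263 (or 62.63%)

Calculate initial and final photon energies:

Initial: E₀ = 433.8 keV → λ₀ = 2.8581 pm
Compton shift: Δλ = 4.7904 pm
Final wavelength: λ' = 7.6485 pm
Final energy: E' = 162.1020 keV

Fractional energy loss:
(E₀ - E')/E₀ = (433.8000 - 162.1020)/433.8000
= 271.6980/433.8000
= 0.6263
= 62.63%

(Intermediate values are shown rounded; full precision is carried through to the final answer.)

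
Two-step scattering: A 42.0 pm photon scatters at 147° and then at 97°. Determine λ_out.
49.1832 pm

Apply Compton shift twice:

First scattering at θ₁ = 147°:
Δλ₁ = λ_C(1 - cos(147°))
Δλ₁ = 2.4263 × 1.8387
Δλ₁ = 4.4612 pm

After first scattering:
λ₁ = 42.0 + 4.4612 = 46.4612 pm

Second scattering at θ₂ = 97°:
Δλ₂ = λ_C(1 - cos(97°))
Δλ₂ = 2.4263 × 1.1219
Δλ₂ = 2.7220 pm

Final wavelength:
λ₂ = 46.4612 + 2.7220 = 49.1832 pm

Total shift: Δλ_total = 4.4612 + 2.7220 = 7.1832 pm

(Intermediate values are shown rounded; full precision is carried through to the final answer.)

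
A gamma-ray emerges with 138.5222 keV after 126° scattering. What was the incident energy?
243.2001 keV

Convert final energy to wavelength (hc ≈ 1239.842 keV·pm):
λ' = hc/E' = 1239.842 / 138.5222 = 8.9505 pm

Calculate the Compton shift:
Δλ = λ_C(1 - cos(126°))
Δλ = 2.4263 × (1 - cos(126°))
Δλ = 3.8525 pm

Initial wavelength:
λ = λ' - Δλ = 8.9505 - 3.8525 = 5.0980 pm

Initial energy:
E = hc/λ = 1239.842 / 5.0980 = 243.2001 keV

(Intermediate values are shown rounded; full precision is carried through to the final answer.)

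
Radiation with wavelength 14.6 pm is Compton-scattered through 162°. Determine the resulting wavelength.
19.3339 pm

Using the Compton scattering formula:
λ' = λ + Δλ = λ + λ_C(1 - cos θ)

Given:
- Initial wavelength λ = 14.6 pm
- Scattering angle θ = 162°
- Compton wavelength λ_C ≈ 2.4263 pm

Calculate the shift:
Δλ = 2.4263 × (1 - cos(162°))
Δλ = 2.4263 × 1.9511
Δλ = 4.7339 pm

Final wavelength:
λ' = 14.6 + 4.7339 = 19.3339 pm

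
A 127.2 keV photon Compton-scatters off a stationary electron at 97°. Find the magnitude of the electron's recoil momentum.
9.1244e-23 kg·m/s

The electron is initially at rest, so by conservation of momentum:
p⃗_e = p⃗₀ − p⃗'  (incident photon momentum minus scattered photon momentum)

Photon momentum magnitudes (p = h/λ = E/c):
λ₀ = hc/E₀ = 9.7472 pm → p₀ = h/λ₀ = 6.7979e-23 kg·m/s
Δλ = λ_C(1 − cos 97°) = 2.7220 pm
λ' = 12.4692 pm → p' = h/λ' = 5.3140e-23 kg·m/s

The scattered photon makes angle θ = 97° with the incident direction, so by the law of cosines:
|p⃗_e|² = p₀² + p'² − 2p₀p'cos θ
|p⃗_e|² = (6.7979e-23)² + (5.3140e-23)² − 2·6.7979e-23·5.3140e-23·cos(97°)
|p⃗_e| = 9.1244e-23 kg·m/s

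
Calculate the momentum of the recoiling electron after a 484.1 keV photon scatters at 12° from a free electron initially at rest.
5.3792e-23 kg·m/s

The electron is initially at rest, so by conservation of momentum:
p⃗_e = p⃗₀ − p⃗'  (incident photon momentum minus scattered photon momentum)

Photon momentum magnitudes (p = h/λ = E/c):
λ₀ = hc/E₀ = 2.5611 pm → p₀ = h/λ₀ = 2.5872e-22 kg·m/s
Δλ = λ_C(1 − cos 12°) = 0.0530 pm
λ' = 2.6141 pm → p' = h/λ' = 2.5347e-22 kg·m/s

The scattered photon makes angle θ = 12° with the incident direction, so by the law of cosines:
|p⃗_e|² = p₀² + p'² − 2p₀p'cos θ
|p⃗_e|² = (2.5872e-22)² + (2.5347e-22)² − 2·2.5872e-22·2.5347e-22·cos(12°)
|p⃗_e| = 5.3792e-23 kg·m/s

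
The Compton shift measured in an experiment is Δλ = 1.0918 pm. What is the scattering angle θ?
56.63°

From the Compton formula Δλ = λ_C(1 - cos θ), we can solve for θ:

cos θ = 1 - Δλ/λ_C

Given:
- Δλ = 1.0918 pm
- λ_C = h/(m_e·c) ≈ 2.42631024 pm

cos θ = 1 - 1.0918/2.42631024
cos θ = 1 - 0.449984
cos θ = 0.550016

θ = arccos(0.550016)
θ = 56.63°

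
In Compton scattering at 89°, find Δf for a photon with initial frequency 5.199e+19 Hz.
1.521e+19 Hz (decrease)

Convert frequency to wavelength (c = 299792458 m/s):
λ₀ = c/f₀ = 299792458/5.199e+19 = 5.7663485e-12 m = 5.7663 pm

Calculate Compton shift:
Δλ = λ_C(1 - cos(89°)) = 2.3840 pm

Final wavelength:
λ' = λ₀ + Δλ = 5.7663 + 2.3840 = 8.1503 pm

Final frequency:
f' = c/λ' = 299792458/8.1503138e-12 = 3.6782935e+19 Hz

Frequency shift (decrease):
Δf = f₀ - f' = 5.199e+19 - 3.6782935e+19 = 1.521e+19 Hz

(Intermediate values are shown rounded; full precision is carried through to the final answer.)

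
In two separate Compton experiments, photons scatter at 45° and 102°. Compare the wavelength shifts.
102° produces the larger shift by a factor of 4.124

Calculate both shifts using Δλ = λ_C(1 - cos θ):

For θ₁ = 45°:
Δλ₁ = 2.4263 × (1 - cos(45°))
Δλ₁ = 2.4263 × 0.2929
Δλ₁ = 0.7106 pm

For θ₂ = 102°:
Δλ₂ = 2.4263 × (1 - cos(102°))
Δλ₂ = 2.4263 × 1.2079
Δλ₂ = 2.9308 pm

The 102° angle produces the larger shift.
Ratio: 2.9308/0.7106 = 4.124

(Intermediate values are shown rounded; full precision is carried through to the final answer.)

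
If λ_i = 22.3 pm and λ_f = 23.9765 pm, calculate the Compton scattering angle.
72.00°

First find the wavelength shift:
Δλ = λ' - λ = 23.9765 - 22.3 = 1.6765 pm

Using Δλ = λ_C(1 - cos θ), with λ_C = h/(m_e·c) ≈ 2.42631024 pm:
cos θ = 1 - Δλ/λ_C
cos θ = 1 - 1.6765/2.42631024
cos θ = 0.309033

θ = arccos(0.309033)
θ = 72.00°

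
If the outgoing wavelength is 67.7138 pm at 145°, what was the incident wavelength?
63.3000 pm

From λ' = λ + Δλ, we have λ = λ' - Δλ

First calculate the Compton shift:
Δλ = λ_C(1 - cos θ)
Δλ = 2.4263 × (1 - cos(145°))
Δλ = 2.4263 × 1.8192
Δλ = 4.4138 pm

Initial wavelength:
λ = λ' - Δλ
λ = 67.7138 - 4.4138
λ = 63.3000 pm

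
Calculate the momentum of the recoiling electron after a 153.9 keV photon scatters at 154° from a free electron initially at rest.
1.3130e-22 kg·m/s

The electron is initially at rest, so by conservation of momentum:
p⃗_e = p⃗₀ − p⃗'  (incident photon momentum minus scattered photon momentum)

Photon momentum magnitudes (p = h/λ = E/c):
λ₀ = hc/E₀ = 8.0562 pm → p₀ = h/λ₀ = 8.2249e-23 kg·m/s
Δλ = λ_C(1 − cos 154°) = 4.6071 pm
λ' = 12.6632 pm → p' = h/λ' = 5.2325e-23 kg·m/s

The scattered photon makes angle θ = 154° with the incident direction, so by the law of cosines:
|p⃗_e|² = p₀² + p'² − 2p₀p'cos θ
|p⃗_e|² = (8.2249e-23)² + (5.2325e-23)² − 2·8.2249e-23·5.2325e-23·cos(154°)
|p⃗_e| = 1.3130e-22 kg·m/s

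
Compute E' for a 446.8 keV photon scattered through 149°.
170.2845 keV

First convert energy to wavelength:
λ = hc/E, with hc ≈ 1239.842 keV·pm (i.e. 1239.842 eV·nm)

For E = 446.8 keV = 446800 eV:
λ = 1239.842 keV·pm / 446.8 keV
λ = 2.7749 pm

Calculate the Compton shift:
Δλ = λ_C(1 - cos(149°)) = 2.4263 × 1.8572
Δλ = 4.5061 pm

Final wavelength:
λ' = 2.7749 + 4.5061 = 7.2810 pm

Final energy:
E' = hc/λ' = 1239.842 / 7.2810 = 170.2845 keV

(Intermediate values are shown rounded; full precision is carried through to the final answer.)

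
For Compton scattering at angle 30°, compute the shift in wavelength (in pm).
0.3251 pm

Using the Compton scattering formula:
Δλ = λ_C(1 - cos θ)

where λ_C = h/(m_e·c) ≈ 2.4263 pm is the Compton wavelength of an electron.

For θ = 30°:
cos(30°) = 0.8660
1 - cos(30°) = 0.1340

Δλ = 2.4263 × 0.1340
Δλ = 0.3251 pm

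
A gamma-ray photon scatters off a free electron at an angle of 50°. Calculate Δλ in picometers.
0.8667 pm

Using the Compton scattering formula:
Δλ = λ_C(1 - cos θ)

where λ_C = h/(m_e·c) ≈ 2.4263 pm is the Compton wavelength of an electron.

For θ = 50°:
cos(50°) = 0.6428
1 - cos(50°) = 0.3572

Δλ = 2.4263 × 0.3572
Δλ = 0.8667 pm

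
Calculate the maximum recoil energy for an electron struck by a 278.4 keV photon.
145.1707 keV

Maximum energy transfer occurs at θ = 180° (backscattering).

Initial photon: E₀ = 278.4 keV → λ₀ = 4.4535 pm

Maximum Compton shift (at 180°):
Δλ_max = 2λ_C = 2 × 2.4263 = 4.8526 pm

Final wavelength:
λ' = 4.4535 + 4.8526 = 9.3061 pm

Minimum photon energy (maximum energy to electron):
E'_min = hc/λ' = 133.2293 keV

Maximum electron kinetic energy:
K_max = E₀ - E'_min = 278.4000 - 133.2293 = 145.1707 keV

(Intermediate values are shown rounded; full precision is carried through to the final answer.)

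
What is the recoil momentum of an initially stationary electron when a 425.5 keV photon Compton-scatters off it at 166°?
3.1165e-22 kg·m/s

The electron is initially at rest, so by conservation of momentum:
p⃗_e = p⃗₀ − p⃗'  (incident photon momentum minus scattered photon momentum)

Photon momentum magnitudes (p = h/λ = E/c):
λ₀ = hc/E₀ = 2.9138 pm → p₀ = h/λ₀ = 2.2740e-22 kg·m/s
Δλ = λ_C(1 − cos 166°) = 4.7805 pm
λ' = 7.6944 pm → p' = h/λ' = 8.6116e-23 kg·m/s

The scattered photon makes angle θ = 166° with the incident direction, so by the law of cosines:
|p⃗_e|² = p₀² + p'² − 2p₀p'cos θ
|p⃗_e|² = (2.2740e-22)² + (8.6116e-23)² − 2·2.2740e-22·8.6116e-23·cos(166°)
|p⃗_e| = 3.1165e-22 kg·m/s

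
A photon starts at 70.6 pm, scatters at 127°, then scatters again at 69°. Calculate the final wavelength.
76.0433 pm

Apply Compton shift twice:

First scattering at θ₁ = 127°:
Δλ₁ = λ_C(1 - cos(127°))
Δλ₁ = 2.4263 × 1.6018
Δλ₁ = 3.8865 pm

After first scattering:
λ₁ = 70.6 + 3.8865 = 74.4865 pm

Second scattering at θ₂ = 69°:
Δλ₂ = λ_C(1 - cos(69°))
Δλ₂ = 2.4263 × 0.6416
Δλ₂ = 1.5568 pm

Final wavelength:
λ₂ = 74.4865 + 1.5568 = 76.0433 pm

Total shift: Δλ_total = 3.8865 + 1.5568 = 5.4433 pm

(Intermediate values are shown rounded; full precision is carried through to the final answer.)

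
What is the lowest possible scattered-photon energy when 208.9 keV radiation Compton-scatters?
114.9309 keV (at θ = 180°)

The scattered photon has minimum energy when its wavelength is maximum, i.e., when the Compton shift Δλ = λ_C(1 − cos θ) is maximum. This occurs at θ = 180° (backscattering), giving Δλ_max = 2λ_C = 4.8526 pm.

Initial wavelength: λ₀ = hc/E₀ = 5.9351 pm
Maximum final wavelength: λ'_max = λ₀ + 2λ_C = 5.9351 + 4.8526 = 10.7877 pm
Minimum final energy: E'_min = hc/λ'_max = 114.9309 keV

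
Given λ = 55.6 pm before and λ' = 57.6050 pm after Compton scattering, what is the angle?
80.00°

First find the wavelength shift:
Δλ = λ' - λ = 57.6050 - 55.6 = 2.0050 pm

Using Δλ = λ_C(1 - cos θ), with λ_C = h/(m_e·c) ≈ 2.42631024 pm:
cos θ = 1 - Δλ/λ_C
cos θ = 1 - 2.0050/2.42631024
cos θ = 0.173642

θ = arccos(0.173642)
θ = 80.00°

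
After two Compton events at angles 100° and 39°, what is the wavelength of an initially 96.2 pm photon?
99.5883 pm

Apply Compton shift twice:

First scattering at θ₁ = 100°:
Δλ₁ = λ_C(1 - cos(100°))
Δλ₁ = 2.4263 × 1.1736
Δλ₁ = 2.8476 pm

After first scattering:
λ₁ = 96.2 + 2.8476 = 99.0476 pm

Second scattering at θ₂ = 39°:
Δλ₂ = λ_C(1 - cos(39°))
Δλ₂ = 2.4263 × 0.2229
Δλ₂ = 0.5407 pm

Final wavelength:
λ₂ = 99.0476 + 0.5407 = 99.5883 pm

Total shift: Δλ_total = 2.8476 + 0.5407 = 3.3883 pm

(Intermediate values are shown rounded; full precision is carried through to the final answer.)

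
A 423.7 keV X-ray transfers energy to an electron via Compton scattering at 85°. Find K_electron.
182.5358 keV

By energy conservation: K_e = E_initial - E_final

First find the scattered photon energy:
Initial wavelength: λ = hc/E = 2.9262 pm
Compton shift: Δλ = λ_C(1 - cos(85°)) = 2.2148 pm
Final wavelength: λ' = 2.9262 + 2.2148 = 5.1411 pm
Final photon energy: E' = hc/λ' = 241.1642 keV

Electron kinetic energy:
K_e = E - E' = 423.7000 - 241.1642 = 182.5358 keV

(Intermediate values are shown rounded; full precision is carried through to the final answer.)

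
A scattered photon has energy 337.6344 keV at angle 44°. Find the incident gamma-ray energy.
414.5000 keV

Convert final energy to wavelength (hc ≈ 1239.842 keV·pm):
λ' = hc/E' = 1239.842 / 337.6344 = 3.6721 pm

Calculate the Compton shift:
Δλ = λ_C(1 - cos(44°))
Δλ = 2.4263 × (1 - cos(44°))
Δλ = 0.6810 pm

Initial wavelength:
λ = λ' - Δλ = 3.6721 - 0.6810 = 2.9912 pm

Initial energy:
E = hc/λ = 1239.842 / 2.9912 = 414.5000 keV

(Intermediate values are shown rounded; full precision is carried through to the final answer.)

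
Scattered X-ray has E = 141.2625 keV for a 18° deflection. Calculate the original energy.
143.2000 keV

Convert final energy to wavelength (hc ≈ 1239.842 keV·pm):
λ' = hc/E' = 1239.842 / 141.2625 = 8.7769 pm

Calculate the Compton shift:
Δλ = λ_C(1 - cos(18°))
Δλ = 2.4263 × (1 - cos(18°))
Δλ = 0.1188 pm

Initial wavelength:
λ = λ' - Δλ = 8.7769 - 0.1188 = 8.6581 pm

Initial energy:
E = hc/λ = 1239.842 / 8.6581 = 143.2000 keV

(Intermediate values are shown rounded; full precision is carried through to the final answer.)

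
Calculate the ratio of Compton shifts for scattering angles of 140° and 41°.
140° produces the larger shift by a factor of 7.200

Calculate both shifts using Δλ = λ_C(1 - cos θ):

For θ₁ = 41°:
Δλ₁ = 2.4263 × (1 - cos(41°))
Δλ₁ = 2.4263 × 0.2453
Δλ₁ = 0.5952 pm

For θ₂ = 140°:
Δλ₂ = 2.4263 × (1 - cos(140°))
Δλ₂ = 2.4263 × 1.7660
Δλ₂ = 4.2850 pm

The 140° angle produces the larger shift.
Ratio: 4.2850/0.5952 = 7.200

(Intermediate values are shown rounded; full precision is carried through to the final answer.)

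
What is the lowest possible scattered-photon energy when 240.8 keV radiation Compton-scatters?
123.9660 keV (at θ = 180°)

The scattered photon has minimum energy when its wavelength is maximum, i.e., when the Compton shift Δλ = λ_C(1 − cos θ) is maximum. This occurs at θ = 180° (backscattering), giving Δλ_max = 2λ_C = 4.8526 pm.

Initial wavelength: λ₀ = hc/E₀ = 5.1488 pm
Maximum final wavelength: λ'_max = λ₀ + 2λ_C = 5.1488 + 4.8526 = 10.0015 pm
Minimum final energy: E'_min = hc/λ'_max = 123.9660 keV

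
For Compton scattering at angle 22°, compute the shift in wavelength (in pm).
0.1767 pm

Using the Compton scattering formula:
Δλ = λ_C(1 - cos θ)

where λ_C = h/(m_e·c) ≈ 2.4263 pm is the Compton wavelength of an electron.

For θ = 22°:
cos(22°) = 0.9272
1 - cos(22°) = 0.0728

Δλ = 2.4263 × 0.0728
Δλ = 0.1767 pm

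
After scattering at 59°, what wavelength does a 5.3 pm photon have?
6.4767 pm

Using the Compton scattering formula:
λ' = λ + Δλ = λ + λ_C(1 - cos θ)

Given:
- Initial wavelength λ = 5.3 pm
- Scattering angle θ = 59°
- Compton wavelength λ_C ≈ 2.4263 pm

Calculate the shift:
Δλ = 2.4263 × (1 - cos(59°))
Δλ = 2.4263 × 0.4850
Δλ = 1.1767 pm

Final wavelength:
λ' = 5.3 + 1.1767 = 6.4767 pm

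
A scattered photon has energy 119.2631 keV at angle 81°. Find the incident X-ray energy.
148.5000 keV

Convert final energy to wavelength (hc ≈ 1239.842 keV·pm):
λ' = hc/E' = 1239.842 / 119.2631 = 10.3959 pm

Calculate the Compton shift:
Δλ = λ_C(1 - cos(81°))
Δλ = 2.4263 × (1 - cos(81°))
Δλ = 2.0468 pm

Initial wavelength:
λ = λ' - Δλ = 10.3959 - 2.0468 = 8.3491 pm

Initial energy:
E = hc/λ = 1239.842 / 8.3491 = 148.5000 keV

(Intermediate values are shown rounded; full precision is carried through to the final answer.)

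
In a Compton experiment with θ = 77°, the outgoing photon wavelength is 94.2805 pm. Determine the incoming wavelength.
92.4000 pm

From λ' = λ + Δλ, we have λ = λ' - Δλ

First calculate the Compton shift:
Δλ = λ_C(1 - cos θ)
Δλ = 2.4263 × (1 - cos(77°))
Δλ = 2.4263 × 0.7750
Δλ = 1.8805 pm

Initial wavelength:
λ = λ' - Δλ
λ = 94.2805 - 1.8805
λ = 92.4000 pm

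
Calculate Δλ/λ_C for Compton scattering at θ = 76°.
0.7581 λ_C

The Compton shift formula is:
Δλ = λ_C(1 - cos θ)

Dividing both sides by λ_C:
Δλ/λ_C = 1 - cos θ

For θ = 76°:
Δλ/λ_C = 1 - cos(76°)
Δλ/λ_C = 1 - 0.2419
Δλ/λ_C = 0.7581

This means the shift is 0.7581 × λ_C = 1.8393 pm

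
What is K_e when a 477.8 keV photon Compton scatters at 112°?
268.7246 keV

By energy conservation: K_e = E_initial - E_final

First find the scattered photon energy:
Initial wavelength: λ = hc/E = 2.5949 pm
Compton shift: Δλ = λ_C(1 - cos(112°)) = 3.3352 pm
Final wavelength: λ' = 2.5949 + 3.3352 = 5.9301 pm
Final photon energy: E' = hc/λ' = 209.0754 keV

Electron kinetic energy:
K_e = E - E' = 477.8000 - 209.0754 = 268.7246 keV

(Intermediate values are shown rounded; full precision is carried through to the final answer.)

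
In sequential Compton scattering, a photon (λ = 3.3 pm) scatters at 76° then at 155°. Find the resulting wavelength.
9.7646 pm

Apply Compton shift twice:

First scattering at θ₁ = 76°:
Δλ₁ = λ_C(1 - cos(76°))
Δλ₁ = 2.4263 × 0.7581
Δλ₁ = 1.8393 pm

After first scattering:
λ₁ = 3.3 + 1.8393 = 5.1393 pm

Second scattering at θ₂ = 155°:
Δλ₂ = λ_C(1 - cos(155°))
Δλ₂ = 2.4263 × 1.9063
Δλ₂ = 4.6253 pm

Final wavelength:
λ₂ = 5.1393 + 4.6253 = 9.7646 pm

Total shift: Δλ_total = 1.8393 + 4.6253 = 6.4646 pm

(Intermediate values are shown rounded; full precision is carried through to the final answer.)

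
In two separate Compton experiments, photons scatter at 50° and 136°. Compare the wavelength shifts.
136° produces the larger shift by a factor of 4.813

Calculate both shifts using Δλ = λ_C(1 - cos θ):

For θ₁ = 50°:
Δλ₁ = 2.4263 × (1 - cos(50°))
Δλ₁ = 2.4263 × 0.3572
Δλ₁ = 0.8667 pm

For θ₂ = 136°:
Δλ₂ = 2.4263 × (1 - cos(136°))
Δλ₂ = 2.4263 × 1.7193
Δλ₂ = 4.1717 pm

The 136° angle produces the larger shift.
Ratio: 4.1717/0.8667 = 4.813

(Intermediate values are shown rounded; full precision is carried through to the final answer.)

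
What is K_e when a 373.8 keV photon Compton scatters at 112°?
187.4159 keV

By energy conservation: K_e = E_initial - E_final

First find the scattered photon energy:
Initial wavelength: λ = hc/E = 3.3169 pm
Compton shift: Δλ = λ_C(1 - cos(112°)) = 3.3352 pm
Final wavelength: λ' = 3.3169 + 3.3352 = 6.6521 pm
Final photon energy: E' = hc/λ' = 186.3841 keV

Electron kinetic energy:
K_e = E - E' = 373.8000 - 186.3841 = 187.4159 keV

(Intermediate values are shown rounded; full precision is carried through to the final answer.)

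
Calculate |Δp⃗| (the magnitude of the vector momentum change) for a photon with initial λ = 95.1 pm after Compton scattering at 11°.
1.3353e-24 kg·m/s

Photon momentum magnitude is p = h/λ.

Initial momentum:
p₀ = h/λ = 6.6261e-34/9.5100e-11 = 6.9675e-24 kg·m/s

After scattering:
λ' = λ + Δλ = 95.1 + 0.0446 = 95.1446 pm
p' = h/λ' = 6.6261e-34/9.5145e-11 = 6.9642e-24 kg·m/s

Momentum is a vector; the scattered photon's direction makes angle θ = 11° with the incident direction. The magnitude of the vector change Δp⃗ = p⃗₀ − p⃗' is found from the law of cosines:
|Δp⃗|² = p₀² + p'² − 2p₀p'cos θ
|Δp⃗|² = (6.9675e-24)² + (6.9642e-24)² − 2·6.9675e-24·6.9642e-24·cos(11°)
|Δp⃗| = 1.3353e-24 kg·m/s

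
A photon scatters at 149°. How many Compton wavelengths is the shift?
1.8572 λ_C

The Compton shift formula is:
Δλ = λ_C(1 - cos θ)

Dividing both sides by λ_C:
Δλ/λ_C = 1 - cos θ

For θ = 149°:
Δλ/λ_C = 1 - cos(149°)
Δλ/λ_C = 1 - -0.8572
Δλ/λ_C = 1.8572

This means the shift is 1.8572 × λ_C = 4.5061 pm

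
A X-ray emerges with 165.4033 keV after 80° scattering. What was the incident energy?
225.8000 keV

Convert final energy to wavelength (hc ≈ 1239.842 keV·pm):
λ' = hc/E' = 1239.842 / 165.4033 = 7.4959 pm

Calculate the Compton shift:
Δλ = λ_C(1 - cos(80°))
Δλ = 2.4263 × (1 - cos(80°))
Δλ = 2.0050 pm

Initial wavelength:
λ = λ' - Δλ = 7.4959 - 2.0050 = 5.4909 pm

Initial energy:
E = hc/λ = 1239.842 / 5.4909 = 225.8000 keV

(Intermediate values are shown rounded; full precision is carried through to the final answer.)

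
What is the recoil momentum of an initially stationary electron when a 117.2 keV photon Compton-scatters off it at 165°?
1.0493e-22 kg·m/s

The electron is initially at rest, so by conservation of momentum:
p⃗_e = p⃗₀ − p⃗'  (incident photon momentum minus scattered photon momentum)

Photon momentum magnitudes (p = h/λ = E/c):
λ₀ = hc/E₀ = 10.5789 pm → p₀ = h/λ₀ = 6.2635e-23 kg·m/s
Δλ = λ_C(1 − cos 165°) = 4.7699 pm
λ' = 15.3488 pm → p' = h/λ' = 4.3170e-23 kg·m/s

The scattered photon makes angle θ = 165° with the incident direction, so by the law of cosines:
|p⃗_e|² = p₀² + p'² − 2p₀p'cos θ
|p⃗_e|² = (6.2635e-23)² + (4.3170e-23)² − 2·6.2635e-23·4.3170e-23·cos(165°)
|p⃗_e| = 1.0493e-22 kg·m/s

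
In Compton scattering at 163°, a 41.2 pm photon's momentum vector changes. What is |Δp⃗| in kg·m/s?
3.0170e-23 kg·m/s

Photon momentum magnitude is p = h/λ.

Initial momentum:
p₀ = h/λ = 6.6261e-34/4.1200e-11 = 1.6083e-23 kg·m/s

After scattering:
λ' = λ + Δλ = 41.2 + 4.7466 = 45.9466 pm
p' = h/λ' = 6.6261e-34/4.5947e-11 = 1.4421e-23 kg·m/s

Momentum is a vector; the scattered photon's direction makes angle θ = 163° with the incident direction. The magnitude of the vector change Δp⃗ = p⃗₀ − p⃗' is found from the law of cosines:
|Δp⃗|² = p₀² + p'² − 2p₀p'cos θ
|Δp⃗|² = (1.6083e-23)² + (1.4421e-23)² − 2·1.6083e-23·1.4421e-23·cos(163°)
|Δp⃗| = 3.0170e-23 kg·m/s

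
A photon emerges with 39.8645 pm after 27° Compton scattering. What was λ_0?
39.6000 pm

From λ' = λ + Δλ, we have λ = λ' - Δλ

First calculate the Compton shift:
Δλ = λ_C(1 - cos θ)
Δλ = 2.4263 × (1 - cos(27°))
Δλ = 2.4263 × 0.1090
Δλ = 0.2645 pm

Initial wavelength:
λ = λ' - Δλ
λ = 39.8645 - 0.2645
λ = 39.6000 pm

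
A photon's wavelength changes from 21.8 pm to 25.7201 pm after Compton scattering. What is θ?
128.00°

First find the wavelength shift:
Δλ = λ' - λ = 25.7201 - 21.8 = 3.9201 pm

Using Δλ = λ_C(1 - cos θ), with λ_C = h/(m_e·c) ≈ 2.42631024 pm:
cos θ = 1 - Δλ/λ_C
cos θ = 1 - 3.9201/2.42631024
cos θ = -0.615663

θ = arccos(-0.615663)
θ = 128.00°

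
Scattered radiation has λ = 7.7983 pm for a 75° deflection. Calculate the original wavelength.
6.0000 pm

From λ' = λ + Δλ, we have λ = λ' - Δλ

First calculate the Compton shift:
Δλ = λ_C(1 - cos θ)
Δλ = 2.4263 × (1 - cos(75°))
Δλ = 2.4263 × 0.7412
Δλ = 1.7983 pm

Initial wavelength:
λ = λ' - Δλ
λ = 7.7983 - 1.7983
λ = 6.0000 pm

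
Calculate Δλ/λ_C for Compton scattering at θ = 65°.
0.5774 λ_C

The Compton shift formula is:
Δλ = λ_C(1 - cos θ)

Dividing both sides by λ_C:
Δλ/λ_C = 1 - cos θ

For θ = 65°:
Δλ/λ_C = 1 - cos(65°)
Δλ/λ_C = 1 - 0.4226
Δλ/λ_C = 0.5774

This means the shift is 0.5774 × λ_C = 1.4009 pm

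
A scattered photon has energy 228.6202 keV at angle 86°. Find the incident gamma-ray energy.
391.6001 keV

Convert final energy to wavelength (hc ≈ 1239.842 keV·pm):
λ' = hc/E' = 1239.842 / 228.6202 = 5.4232 pm

Calculate the Compton shift:
Δλ = λ_C(1 - cos(86°))
Δλ = 2.4263 × (1 - cos(86°))
Δλ = 2.2571 pm

Initial wavelength:
λ = λ' - Δλ = 5.4232 - 2.2571 = 3.1661 pm

Initial energy:
E = hc/λ = 1239.842 / 3.1661 = 391.6001 keV

(Intermediate values are shown rounded; full precision is carried through to the final answer.)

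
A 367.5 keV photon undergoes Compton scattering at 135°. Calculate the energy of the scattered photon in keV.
164.9671 keV

First convert energy to wavelength:
λ = hc/E, with hc ≈ 1239.842 keV·pm (i.e. 1239.842 eV·nm)

For E = 367.5 keV = 367500 eV:
λ = 1239.842 keV·pm / 367.5 keV
λ = 3.3737 pm

Calculate the Compton shift:
Δλ = λ_C(1 - cos(135°)) = 2.4263 × 1.7071
Δλ = 4.1420 pm

Final wavelength:
λ' = 3.3737 + 4.1420 = 7.5157 pm

Final energy:
E' = hc/λ' = 1239.842 / 7.5157 = 164.9671 keV

(Intermediate values are shown rounded; full precision is carried through to the final answer.)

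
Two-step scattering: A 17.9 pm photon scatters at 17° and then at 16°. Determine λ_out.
18.1000 pm

Apply Compton shift twice:

First scattering at θ₁ = 17°:
Δλ₁ = λ_C(1 - cos(17°))
Δλ₁ = 2.4263 × 0.0437
Δλ₁ = 0.1060 pm

After first scattering:
λ₁ = 17.9 + 0.1060 = 18.0060 pm

Second scattering at θ₂ = 16°:
Δλ₂ = λ_C(1 - cos(16°))
Δλ₂ = 2.4263 × 0.0387
Δλ₂ = 0.0940 pm

Final wavelength:
λ₂ = 18.0060 + 0.0940 = 18.1000 pm

Total shift: Δλ_total = 0.1060 + 0.0940 = 0.2000 pm

(Intermediate values are shown rounded; full precision is carried through to the final answer.)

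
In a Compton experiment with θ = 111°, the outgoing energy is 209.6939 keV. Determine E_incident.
473.7998 keV

Convert final energy to wavelength (hc ≈ 1239.842 keV·pm):
λ' = hc/E' = 1239.842 / 209.6939 = 5.9126 pm

Calculate the Compton shift:
Δλ = λ_C(1 - cos(111°))
Δλ = 2.4263 × (1 - cos(111°))
Δλ = 3.2958 pm

Initial wavelength:
λ = λ' - Δλ = 5.9126 - 3.2958 = 2.6168 pm

Initial energy:
E = hc/λ = 1239.842 / 2.6168 = 473.7998 keV

(Intermediate values are shown rounded; full precision is carried through to the final answer.)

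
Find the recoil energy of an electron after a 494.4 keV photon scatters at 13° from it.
11.9632 keV

By energy conservation: K_e = E_initial - E_final

First find the scattered photon energy:
Initial wavelength: λ = hc/E = 2.5078 pm
Compton shift: Δλ = λ_C(1 - cos(13°)) = 0.0622 pm
Final wavelength: λ' = 2.5078 + 0.0622 = 2.5700 pm
Final photon energy: E' = hc/λ' = 482.4368 keV

Electron kinetic energy:
K_e = E - E' = 494.4000 - 482.4368 = 11.9632 keV

(Intermediate values are shown rounded; full precision is carried through to the final answer.)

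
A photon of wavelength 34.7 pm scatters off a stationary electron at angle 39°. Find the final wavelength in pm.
35.2407 pm

Using the Compton scattering formula:
λ' = λ + Δλ = λ + λ_C(1 - cos θ)

Given:
- Initial wavelength λ = 34.7 pm
- Scattering angle θ = 39°
- Compton wavelength λ_C ≈ 2.4263 pm

Calculate the shift:
Δλ = 2.4263 × (1 - cos(39°))
Δλ = 2.4263 × 0.2229
Δλ = 0.5407 pm

Final wavelength:
λ' = 34.7 + 0.5407 = 35.2407 pm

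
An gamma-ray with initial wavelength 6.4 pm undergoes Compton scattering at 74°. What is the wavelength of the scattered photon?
8.1575 pm

Using the Compton scattering formula:
λ' = λ + Δλ = λ + λ_C(1 - cos θ)

Given:
- Initial wavelength λ = 6.4 pm
- Scattering angle θ = 74°
- Compton wavelength λ_C ≈ 2.4263 pm

Calculate the shift:
Δλ = 2.4263 × (1 - cos(74°))
Δλ = 2.4263 × 0.7244
Δλ = 1.7575 pm

Final wavelength:
λ' = 6.4 + 1.7575 = 8.1575 pm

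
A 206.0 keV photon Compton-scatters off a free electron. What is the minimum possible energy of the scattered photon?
114.0476 keV (at θ = 180°)

The scattered photon has minimum energy when its wavelength is maximum, i.e., when the Compton shift Δλ = λ_C(1 − cos θ) is maximum. This occurs at θ = 180° (backscattering), giving Δλ_max = 2λ_C = 4.8526 pm.

Initial wavelength: λ₀ = hc/E₀ = 6.0187 pm
Maximum final wavelength: λ'_max = λ₀ + 2λ_C = 6.0187 + 4.8526 = 10.8713 pm
Minimum final energy: E'_min = hc/λ'_max = 114.0476 keV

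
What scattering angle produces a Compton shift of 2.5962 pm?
94.02°

From the Compton formula Δλ = λ_C(1 - cos θ), we can solve for θ:

cos θ = 1 - Δλ/λ_C

Given:
- Δλ = 2.5962 pm
- λ_C = h/(m_e·c) ≈ 2.42631024 pm

cos θ = 1 - 2.5962/2.42631024
cos θ = 1 - 1.070020
cos θ = -0.070020

θ = arccos(-0.070020)
θ = 94.02°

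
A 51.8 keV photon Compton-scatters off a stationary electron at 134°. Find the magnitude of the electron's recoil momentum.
4.7256e-23 kg·m/s

The electron is initially at rest, so by conservation of momentum:
p⃗_e = p⃗₀ − p⃗'  (incident photon momentum minus scattered photon momentum)

Photon momentum magnitudes (p = h/λ = E/c):
λ₀ = hc/E₀ = 23.9352 pm → p₀ = h/λ₀ = 2.7683e-23 kg·m/s
Δλ = λ_C(1 − cos 134°) = 4.1118 pm
λ' = 28.0469 pm → p' = h/λ' = 2.3625e-23 kg·m/s

The scattered photon makes angle θ = 134° with the incident direction, so by the law of cosines:
|p⃗_e|² = p₀² + p'² − 2p₀p'cos θ
|p⃗_e|² = (2.7683e-23)² + (2.3625e-23)² − 2·2.7683e-23·2.3625e-23·cos(134°)
|p⃗_e| = 4.7256e-23 kg·m/s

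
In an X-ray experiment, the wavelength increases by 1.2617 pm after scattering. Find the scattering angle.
61.32°

From the Compton formula Δλ = λ_C(1 - cos θ), we can solve for θ:

cos θ = 1 - Δλ/λ_C

Given:
- Δλ = 1.2617 pm
- λ_C = h/(m_e·c) ≈ 2.42631024 pm

cos θ = 1 - 1.2617/2.42631024
cos θ = 1 - 0.520008
cos θ = 0.479992

θ = arccos(0.479992)
θ = 61.32°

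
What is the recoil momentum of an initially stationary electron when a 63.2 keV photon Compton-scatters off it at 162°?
6.0244e-23 kg·m/s

The electron is initially at rest, so by conservation of momentum:
p⃗_e = p⃗₀ − p⃗'  (incident photon momentum minus scattered photon momentum)

Photon momentum magnitudes (p = h/λ = E/c):
λ₀ = hc/E₀ = 19.6178 pm → p₀ = h/λ₀ = 3.3776e-23 kg·m/s
Δλ = λ_C(1 − cos 162°) = 4.7339 pm
λ' = 24.3516 pm → p' = h/λ' = 2.7210e-23 kg·m/s

The scattered photon makes angle θ = 162° with the incident direction, so by the law of cosines:
|p⃗_e|² = p₀² + p'² − 2p₀p'cos θ
|p⃗_e|² = (3.3776e-23)² + (2.7210e-23)² − 2·3.3776e-23·2.7210e-23·cos(162°)
|p⃗_e| = 6.0244e-23 kg·m/s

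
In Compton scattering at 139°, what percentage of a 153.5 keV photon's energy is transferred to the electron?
0.3452 (or 34.52%)

Calculate initial and final photon energies:

Initial: E₀ = 153.5 keV → λ₀ = 8.0771 pm
Compton shift: Δλ = 4.2575 pm
Final wavelength: λ' = 12.3346 pm
Final energy: E' = 100.5173 keV

Fractional energy loss:
(E₀ - E')/E₀ = (153.5000 - 100.5173)/153.5000
= 52.9827/153.5000
= 0.3452
= 34.52%

(Intermediate values are shown rounded; full precision is carried through to the final answer.)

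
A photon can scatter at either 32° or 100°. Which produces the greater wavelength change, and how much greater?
100° produces the larger shift by a factor of 7.724

Calculate both shifts using Δλ = λ_C(1 - cos θ):

For θ₁ = 32°:
Δλ₁ = 2.4263 × (1 - cos(32°))
Δλ₁ = 2.4263 × 0.1520
Δλ₁ = 0.3687 pm

For θ₂ = 100°:
Δλ₂ = 2.4263 × (1 - cos(100°))
Δλ₂ = 2.4263 × 1.1736
Δλ₂ = 2.8476 pm

The 100° angle produces the larger shift.
Ratio: 2.8476/0.3687 = 7.724

(Intermediate values are shown rounded; full precision is carried through to the final answer.)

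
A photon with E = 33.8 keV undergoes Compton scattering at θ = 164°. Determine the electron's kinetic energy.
3.8813 keV

By energy conservation: K_e = E_initial - E_final

First find the scattered photon energy:
Initial wavelength: λ = hc/E = 36.6817 pm
Compton shift: Δλ = λ_C(1 - cos(164°)) = 4.7586 pm
Final wavelength: λ' = 36.6817 + 4.7586 = 41.4403 pm
Final photon energy: E' = hc/λ' = 29.9187 keV

Electron kinetic energy:
K_e = E - E' = 33.8000 - 29.9187 = 3.8813 keV

(Intermediate values are shown rounded; full precision is carried through to the final answer.)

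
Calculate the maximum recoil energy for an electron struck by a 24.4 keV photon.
2.1270 keV

Maximum energy transfer occurs at θ = 180° (backscattering).

Initial photon: E₀ = 24.4 keV → λ₀ = 50.8132 pm

Maximum Compton shift (at 180°):
Δλ_max = 2λ_C = 2 × 2.4263 = 4.8526 pm

Final wavelength:
λ' = 50.8132 + 4.8526 = 55.6658 pm

Minimum photon energy (maximum energy to electron):
E'_min = hc/λ' = 22.2730 keV

Maximum electron kinetic energy:
K_max = E₀ - E'_min = 24.4000 - 22.2730 = 2.1270 keV

(Intermediate values are shown rounded; full precision is carried through to the final answer.)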